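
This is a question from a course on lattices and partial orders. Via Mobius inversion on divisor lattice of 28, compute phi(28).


phi(n) = n * prod_{p|n} (1 - 1/p).
Prime divisors of 28: [2, 7]
phi(28) = 28 * (1 - 1/2) * (1 - 1/7)
phi(28) = 12


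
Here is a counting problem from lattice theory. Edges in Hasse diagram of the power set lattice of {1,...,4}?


A cover relation a -< b holds when a < b with no c strictly between.
Cover relations:
  {} -< {1}
  {} -< {2}
  {} -< {3}
  {} -< {4}
  {1} -< {1,2}
  {1} -< {1,3}
  {1} -< {1,4}
  {2} -< {1,2}
  ...24 more
Total: 32


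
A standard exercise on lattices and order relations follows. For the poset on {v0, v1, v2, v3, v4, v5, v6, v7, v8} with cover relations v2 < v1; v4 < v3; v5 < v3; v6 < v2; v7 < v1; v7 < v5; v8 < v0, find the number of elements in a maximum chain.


A chain is a totally ordered subset; we count the number of elements in a maximum chain.
Compute, for each element x, the size of the longest chain ending at x:
  v4: 1
  v6: 1
  v7: 1
  v8: 1
  v0: 2
  v2: 2
  ...
A maximum chain: v6 < v2 < v1
Number of elements in the longest chain: 3


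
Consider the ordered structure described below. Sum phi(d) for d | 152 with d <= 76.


Divisors of 152 up to 76: [1, 2, 4, 8, 19, 38, 76]
phi values: [1, 1, 2, 4, 18, 18, 36]
Sum = 80


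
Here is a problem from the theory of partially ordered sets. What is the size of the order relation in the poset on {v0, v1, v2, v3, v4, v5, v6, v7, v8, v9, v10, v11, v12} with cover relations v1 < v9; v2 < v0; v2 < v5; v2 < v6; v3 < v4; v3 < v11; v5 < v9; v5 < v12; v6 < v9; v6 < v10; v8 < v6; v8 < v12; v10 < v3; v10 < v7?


The order relation is {(a,b) : a <= b}, reflexive so it includes (a,a).
Examples: (v0,v0), (v1,v1), (v1,v9), (v10,v10), (v10,v11), ...
Total ordered pairs: 46


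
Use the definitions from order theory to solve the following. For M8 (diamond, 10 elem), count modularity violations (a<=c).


Modular law: if a <= c then a v (b ^ c) = (a v b) ^ c.
Check all triples (a,b,c) with a <= c among 10 elements.
This lattice is modular (diamonds M_m and their chain-products are modular).
Total violating triples: 0


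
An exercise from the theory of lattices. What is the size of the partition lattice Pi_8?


B(n) = number of set partitions of an n-element set.
B(n) satisfies the recurrence: B(n+1) = sum_k C(n,k)*B(k).
B(8) = 4140


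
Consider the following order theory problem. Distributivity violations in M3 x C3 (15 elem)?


Distributive law: a ^ (b v c) = (a ^ b) v (a ^ c).
Check all 15^3 = 3375 ordered triples (a,b,c).
  e.g. a=(a1,0), b=(a2,0), c=(a3,0): lhs=(a1,0) != rhs=(0,0)
  e.g. a=(a1,0), b=(a2,0), c=(a3,1): lhs=(a1,0) != rhs=(0,0)
Total violating triples: 162


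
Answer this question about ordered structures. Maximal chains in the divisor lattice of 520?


A maximal chain goes from the minimum element to a maximal element via cover relations.
Counting all min-to-max paths in the cover graph.
Total maximal chains: 20


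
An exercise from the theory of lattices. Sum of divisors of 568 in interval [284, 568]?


Interval [284,568] in divisors of 568: [284, 568]
Sum = 852


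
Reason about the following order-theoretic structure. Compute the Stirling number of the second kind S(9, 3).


S(n,k) = k*S(n-1,k) + S(n-1,k-1).
S(8,3) = 966, S(8,2) = 127
S(9,3) = 3*966 + 127 = 2898 + 127
S(9,3) = 3025


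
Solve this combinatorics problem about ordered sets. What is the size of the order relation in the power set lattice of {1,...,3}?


The order relation is {(a,b) : a <= b}, reflexive so it includes (a,a).
Examples: ({},{}), ({},{1,2}), ({},{1,2,3}), ({},{1,3}), ({},{1}), ...
Total ordered pairs: 27


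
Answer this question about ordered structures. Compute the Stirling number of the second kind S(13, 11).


S(n,k) = k*S(n-1,k) + S(n-1,k-1).
S(12,11) = 66, S(12,10) = 1705
S(13,11) = 11*66 + 1705 = 726 + 1705
S(13,11) = 2431


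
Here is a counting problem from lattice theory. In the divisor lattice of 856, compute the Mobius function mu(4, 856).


In a divisor lattice, mu(a,b) = mu(b/a) where mu is the classical Mobius function.
b/a = 856/4 = 214
Prime factorization of 214: primes [2, 107]
214 is squarefree with 2 prime factor(s), so mu(214) = (-1)^2 = 1


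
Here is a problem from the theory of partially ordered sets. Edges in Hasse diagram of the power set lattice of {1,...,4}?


A cover relation a -< b holds when a < b with no c strictly between.
Cover relations:
  {} -< {1}
  {} -< {2}
  {} -< {3}
  {} -< {4}
  {1} -< {1,2}
  {1} -< {1,3}
  {1} -< {1,4}
  {2} -< {1,2}
  ...24 more
Total: 32


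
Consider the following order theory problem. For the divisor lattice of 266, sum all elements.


sigma(n) = sum of divisors.
Divisors of 266: [1, 2, 7, 14, 19, 38, 133, 266]
Sum = 480


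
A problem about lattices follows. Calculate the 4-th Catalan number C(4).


C(n) = C(2n, n) / (n+1).
C(8, 4) = 70
C(4) = 70 / 5 = 14


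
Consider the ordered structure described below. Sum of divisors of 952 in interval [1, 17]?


Interval [1,17] in divisors of 952: [1, 17]
Sum = 18


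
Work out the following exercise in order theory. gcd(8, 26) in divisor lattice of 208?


Meet=gcd.
gcd(8,26)=2


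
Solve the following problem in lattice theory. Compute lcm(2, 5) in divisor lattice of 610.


In a divisor lattice, join = lcm (least common multiple).
gcd(2,5) = 1
lcm(2,5) = 2*5/gcd = 10/1 = 10


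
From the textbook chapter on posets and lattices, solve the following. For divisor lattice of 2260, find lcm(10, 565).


In a divisor lattice, join = lcm (least common multiple).
Compute lcm iteratively: start with first element, then lcm(current, next).
Elements: [10, 565]
lcm(10,565) = 1130
Final lcm = 1130


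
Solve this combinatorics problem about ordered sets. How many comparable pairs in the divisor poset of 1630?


A comparable pair {a,b} has a < b or b < a in the order.
Count unordered pairs where one element is strictly below the other.
Examples: {1,2}, {1,5}, {1,10}, {1,163}, ...
Total comparable pairs: 19


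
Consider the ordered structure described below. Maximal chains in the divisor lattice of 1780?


A maximal chain goes from the minimum element to a maximal element via cover relations.
Counting all min-to-max paths in the cover graph.
Total maximal chains: 12


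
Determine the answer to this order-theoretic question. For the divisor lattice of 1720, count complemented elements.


An element a is complemented if some b has a meet b = bottom, a join b = top.
a is complemented iff gcd(a, n/a)=1, i.e. a is a unitary divisor of 1720.
Complemented elements: 1, 5, 8, 40, 43, 215, ... (2 more)
Count: 8


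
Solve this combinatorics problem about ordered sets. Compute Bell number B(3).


B(n) = number of set partitions of an n-element set.
B(n) satisfies the recurrence: B(n+1) = sum_k C(n,k)*B(k).
B(3) = 5


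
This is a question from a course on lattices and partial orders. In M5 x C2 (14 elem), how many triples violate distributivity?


Distributive law: a ^ (b v c) = (a ^ b) v (a ^ c).
Check all 14^3 = 2744 ordered triples (a,b,c).
  e.g. a=(a1,0), b=(a2,0), c=(a3,0): lhs=(a1,0) != rhs=(0,0)
  e.g. a=(a1,0), b=(a2,0), c=(a3,1): lhs=(a1,0) != rhs=(0,0)
Total violating triples: 480


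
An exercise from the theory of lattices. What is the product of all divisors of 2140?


Divisors of 2140: [1, 2, 4, 5, 10, 20, 107, 214, 428, 535, 1070, 2140]
Product = n^(d(n)/2) = 2140^(12/2)
Product = 96046742518336000000


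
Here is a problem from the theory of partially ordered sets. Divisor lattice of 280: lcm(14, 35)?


Join=lcm.
gcd(14,35)=7
lcm=70


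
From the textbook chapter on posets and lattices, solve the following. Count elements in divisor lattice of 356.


Divisors of 356: [1, 2, 4, 89, 178, 356]
Count: 6


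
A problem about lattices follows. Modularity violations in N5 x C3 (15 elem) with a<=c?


Modular law: if a <= c then a v (b ^ c) = (a v b) ^ c.
Check all triples (a,b,c) with a <= c among 15 elements.
  e.g. a=(a,0), b=(c,0), c=(b,0): lhs=(a,0) != rhs=(b,0)
  e.g. a=(a,0), b=(c,1), c=(b,0): lhs=(a,0) != rhs=(b,0)
Total violating triples: 18


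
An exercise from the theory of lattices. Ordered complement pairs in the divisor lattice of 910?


Complement pair (a,b): a meet b = bottom, a join b = top.
Here: gcd(a,b)=1 and lcm(a,b)=910, i.e. a*b=910 with a,b coprime.
Pairs found: (1,910), (2,455), (5,182), (7,130), ... (12 more)
Total ordered pairs: 16


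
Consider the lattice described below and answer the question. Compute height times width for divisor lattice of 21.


Height = length of longest chain minus 1; width = size of largest antichain.
A maximum chain: 1 | 7 | 21  (height 2).
A maximum antichain: {3, 7}  (width 2).
Product = 2 * 2 = 4


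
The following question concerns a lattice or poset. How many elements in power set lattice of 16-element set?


Power set = 2^n.
2^16 = 65536


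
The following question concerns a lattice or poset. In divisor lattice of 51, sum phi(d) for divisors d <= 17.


Divisors of 51 up to 17: [1, 3, 17]
phi values: [1, 2, 16]
Sum = 19


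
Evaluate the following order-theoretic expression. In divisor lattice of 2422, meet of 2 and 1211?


In a divisor lattice, meet = gcd (greatest common divisor).
By Euclidean algorithm or factoring: gcd(2,1211) = 1


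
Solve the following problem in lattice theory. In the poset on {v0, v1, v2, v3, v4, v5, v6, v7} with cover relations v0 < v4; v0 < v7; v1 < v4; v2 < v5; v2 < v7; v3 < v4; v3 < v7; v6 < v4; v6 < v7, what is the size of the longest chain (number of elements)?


A chain is a totally ordered subset; we count the number of elements in a maximum chain.
Compute, for each element x, the size of the longest chain ending at x:
  v0: 1
  v1: 1
  v2: 1
  v3: 1
  v6: 1
  v5: 2
  ...
A maximum chain: v0 < v4
Number of elements in the longest chain: 2


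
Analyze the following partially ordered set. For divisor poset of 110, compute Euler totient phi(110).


phi(n) = n * prod_{p|n} (1 - 1/p).
Prime divisors of 110: [2, 5, 11]
phi(110) = 110 * (1 - 1/2) * (1 - 1/5) * (1 - 1/11)
phi(110) = 40


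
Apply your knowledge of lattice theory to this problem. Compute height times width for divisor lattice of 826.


Height = length of longest chain minus 1; width = size of largest antichain.
A maximum chain: 1 | 59 | 413 | 826  (height 3).
A maximum antichain: {2, 7, 59}  (width 3).
Product = 3 * 3 = 9


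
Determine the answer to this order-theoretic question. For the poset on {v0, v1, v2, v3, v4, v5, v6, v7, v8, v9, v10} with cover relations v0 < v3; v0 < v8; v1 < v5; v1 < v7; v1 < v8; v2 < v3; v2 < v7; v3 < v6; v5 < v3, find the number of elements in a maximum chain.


A chain is a totally ordered subset; we count the number of elements in a maximum chain.
Compute, for each element x, the size of the longest chain ending at x:
  v0: 1
  v1: 1
  v2: 1
  v4: 1
  v9: 1
  v10: 1
  ...
A maximum chain: v1 < v5 < v3 < v6
Number of elements in the longest chain: 4


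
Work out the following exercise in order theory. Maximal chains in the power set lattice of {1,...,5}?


A maximal chain goes from the minimum element to a maximal element via cover relations.
Counting all min-to-max paths in the cover graph.
Total maximal chains: 120


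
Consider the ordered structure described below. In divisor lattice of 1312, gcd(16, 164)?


Meet=gcd.
gcd(16,164)=4


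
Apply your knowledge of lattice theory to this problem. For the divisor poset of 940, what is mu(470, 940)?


In a divisor lattice, mu(a,b) = mu(b/a) where mu is the classical Mobius function.
b/a = 940/470 = 2
Prime factorization of 2: primes [2]
2 is squarefree with 1 prime factor(s), so mu(2) = (-1)^1 = -1


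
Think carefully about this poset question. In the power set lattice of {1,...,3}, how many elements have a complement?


An element a is complemented if some b has a meet b = bottom, a join b = top.
every subset A has complement S\A, so all elements are complemented.
Complemented elements: {}, {1}, {2}, {3}, {1,2}, {1,3}, ... (2 more)
Count: 8


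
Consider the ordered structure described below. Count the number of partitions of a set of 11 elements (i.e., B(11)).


B(n) = number of set partitions of an n-element set.
B(n) satisfies the recurrence: B(n+1) = sum_k C(n,k)*B(k).
B(11) = 678570


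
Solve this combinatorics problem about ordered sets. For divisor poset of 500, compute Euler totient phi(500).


phi(n) = n * prod_{p|n} (1 - 1/p).
Prime divisors of 500: [2, 5]
phi(500) = 500 * (1 - 1/2) * (1 - 1/5)
phi(500) = 200


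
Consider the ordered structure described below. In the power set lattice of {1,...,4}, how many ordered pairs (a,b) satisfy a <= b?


The order relation is {(a,b) : a <= b}, reflexive so it includes (a,a).
Examples: ({},{}), ({},{1,2}), ({},{1,2,3}), ({},{1,2,3,4}), ({},{1,2,4}), ...
Total ordered pairs: 81


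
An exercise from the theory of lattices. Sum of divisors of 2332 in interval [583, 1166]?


Interval [583,1166] in divisors of 2332: [583, 1166]
Sum = 1749


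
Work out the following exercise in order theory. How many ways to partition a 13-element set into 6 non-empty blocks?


S(n,k) = k*S(n-1,k) + S(n-1,k-1).
S(12,6) = 1323652, S(12,5) = 1379400
S(13,6) = 6*1323652 + 1379400 = 7941912 + 1379400
S(13,6) = 9321312


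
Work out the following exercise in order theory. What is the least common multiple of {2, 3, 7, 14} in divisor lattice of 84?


In a divisor lattice, join = lcm (least common multiple).
Compute lcm iteratively: start with first element, then lcm(current, next).
Elements: [2, 3, 7, 14]
lcm(2,3) = 6
lcm(6,7) = 42
lcm(42,14) = 42
Final lcm = 42


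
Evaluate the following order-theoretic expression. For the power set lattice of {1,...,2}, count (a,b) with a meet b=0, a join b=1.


Complement pair (a,b): a meet b = bottom, a join b = top.
Here: A intersect B = {} and A union B = {1,...,2}.
Pairs found: ({},{1,2}), ({1},{2}), ({2},{1}), ({1,2},{})
Total ordered pairs: 4


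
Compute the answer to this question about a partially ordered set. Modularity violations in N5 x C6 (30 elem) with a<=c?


Modular law: if a <= c then a v (b ^ c) = (a v b) ^ c.
Check all triples (a,b,c) with a <= c among 30 elements.
  e.g. a=(a,0), b=(c,0), c=(b,0): lhs=(a,0) != rhs=(b,0)
  e.g. a=(a,0), b=(c,1), c=(b,0): lhs=(a,0) != rhs=(b,0)
Total violating triples: 126


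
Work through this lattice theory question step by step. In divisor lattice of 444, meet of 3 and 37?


In a divisor lattice, meet = gcd (greatest common divisor).
By Euclidean algorithm or factoring: gcd(3,37) = 1


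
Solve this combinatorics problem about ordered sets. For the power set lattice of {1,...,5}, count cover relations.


A cover relation a -< b holds when a < b with no c strictly between.
Cover relations:
  {} -< {1}
  {} -< {2}
  {} -< {3}
  {} -< {4}
  {} -< {5}
  {1} -< {1,2}
  {1} -< {1,3}
  {1} -< {1,4}
  ...72 more
Total: 80


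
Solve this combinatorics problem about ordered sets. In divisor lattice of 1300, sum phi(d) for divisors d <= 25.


Divisors of 1300 up to 25: [1, 2, 4, 5, 10, 13, 20, 25]
phi values: [1, 1, 2, 4, 4, 12, 8, 20]
Sum = 52


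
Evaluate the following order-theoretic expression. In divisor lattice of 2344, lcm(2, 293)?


Join=lcm.
gcd(2,293)=1
lcm=586


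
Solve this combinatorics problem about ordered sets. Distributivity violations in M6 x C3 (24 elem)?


Distributive law: a ^ (b v c) = (a ^ b) v (a ^ c).
Check all 24^3 = 13824 ordered triples (a,b,c).
  e.g. a=(a1,0), b=(a2,0), c=(a3,0): lhs=(a1,0) != rhs=(0,0)
  e.g. a=(a1,0), b=(a2,0), c=(a3,1): lhs=(a1,0) != rhs=(0,0)
Total violating triples: 3240


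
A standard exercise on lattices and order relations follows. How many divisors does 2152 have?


Divisors of 2152: [1, 2, 4, 8, 269, 538, 1076, 2152]
Count: 8


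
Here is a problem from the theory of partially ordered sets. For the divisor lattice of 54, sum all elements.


sigma(n) = sum of divisors.
Divisors of 54: [1, 2, 3, 6, 9, 18, 27, 54]
Sum = 120


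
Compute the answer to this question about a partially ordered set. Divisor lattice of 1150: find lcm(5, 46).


In a divisor lattice, join = lcm (least common multiple).
gcd(5,46) = 1
lcm(5,46) = 5*46/gcd = 230/1 = 230


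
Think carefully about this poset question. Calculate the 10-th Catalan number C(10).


C(n) = C(2n, n) / (n+1).
C(20, 10) = 184756
C(10) = 184756 / 11 = 16796


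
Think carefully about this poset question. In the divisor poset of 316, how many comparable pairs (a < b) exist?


A comparable pair {a,b} has a < b or b < a in the order.
Count unordered pairs where one element is strictly below the other.
Examples: {1,2}, {1,4}, {1,79}, {1,158}, ...
Total comparable pairs: 12


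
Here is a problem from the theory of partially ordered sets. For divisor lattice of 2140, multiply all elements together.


Divisors of 2140: [1, 2, 4, 5, 10, 20, 107, 214, 428, 535, 1070, 2140]
Product = n^(d(n)/2) = 2140^(12/2)
Product = 96046742518336000000


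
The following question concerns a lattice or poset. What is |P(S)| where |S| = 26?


Power set = 2^n.
2^26 = 67108864


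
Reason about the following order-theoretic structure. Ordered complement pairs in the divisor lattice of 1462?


Complement pair (a,b): a meet b = bottom, a join b = top.
Here: gcd(a,b)=1 and lcm(a,b)=1462, i.e. a*b=1462 with a,b coprime.
Pairs found: (1,1462), (2,731), (17,86), (34,43), ... (4 more)
Total ordered pairs: 8


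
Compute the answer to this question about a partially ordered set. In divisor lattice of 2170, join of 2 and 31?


In a divisor lattice, join = lcm (least common multiple).
gcd(2,31) = 1
lcm(2,31) = 2*31/gcd = 62/1 = 62


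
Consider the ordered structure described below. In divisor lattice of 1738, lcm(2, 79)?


Join=lcm.
gcd(2,79)=1
lcm=158


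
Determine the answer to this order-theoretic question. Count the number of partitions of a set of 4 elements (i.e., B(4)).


B(n) = number of set partitions of an n-element set.
B(n) satisfies the recurrence: B(n+1) = sum_k C(n,k)*B(k).
B(4) = 15


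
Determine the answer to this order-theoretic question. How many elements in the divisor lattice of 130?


Divisors of 130: [1, 2, 5, 10, 13, 26, 65, 130]
Count: 8


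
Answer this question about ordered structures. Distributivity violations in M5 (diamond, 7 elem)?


Distributive law: a ^ (b v c) = (a ^ b) v (a ^ c).
Check all 7^3 = 343 ordered triples (a,b,c).
  e.g. a=a1, b=a2, c=a3: lhs=a1 != rhs=0
  e.g. a=a1, b=a2, c=a4: lhs=a1 != rhs=0
Total violating triples: 60


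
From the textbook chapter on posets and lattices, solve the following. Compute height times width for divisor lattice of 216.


Height = length of longest chain minus 1; width = size of largest antichain.
A maximum chain: 1 | 3 | 9 | 27 | 54 | 108 | 216  (height 6).
A maximum antichain: {8, 12, 18, 27}  (width 4).
Product = 6 * 4 = 24


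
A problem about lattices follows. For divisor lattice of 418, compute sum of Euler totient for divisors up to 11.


Divisors of 418 up to 11: [1, 2, 11]
phi values: [1, 1, 10]
Sum = 12


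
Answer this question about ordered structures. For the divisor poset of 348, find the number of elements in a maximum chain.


A chain is a totally ordered subset; we count the number of elements in a maximum chain.
Compute, for each element x, the size of the longest chain ending at x:
  1: 1
  2: 2
  3: 2
  29: 2
  4: 3
  6: 3
  ...
A maximum chain: 1 < 2 < 4 < 12 < 348
Number of elements in the longest chain: 5


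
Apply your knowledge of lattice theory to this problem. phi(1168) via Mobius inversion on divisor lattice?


phi(n) = n * prod_{p|n} (1 - 1/p).
Prime divisors of 1168: [2, 73]
phi(1168) = 1168 * (1 - 1/2) * (1 - 1/73)
phi(1168) = 576


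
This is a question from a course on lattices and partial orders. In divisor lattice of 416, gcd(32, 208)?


Meet=gcd.
gcd(32,208)=16


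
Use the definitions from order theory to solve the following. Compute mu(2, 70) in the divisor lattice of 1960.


In a divisor lattice, mu(a,b) = mu(b/a) where mu is the classical Mobius function.
b/a = 70/2 = 35
Prime factorization of 35: primes [5, 7]
35 is squarefree with 2 prime factor(s), so mu(35) = (-1)^2 = 1


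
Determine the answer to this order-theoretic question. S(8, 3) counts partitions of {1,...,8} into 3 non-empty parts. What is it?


S(n,k) = k*S(n-1,k) + S(n-1,k-1).
S(7,3) = 301, S(7,2) = 63
S(8,3) = 3*301 + 63 = 903 + 63
S(8,3) = 966


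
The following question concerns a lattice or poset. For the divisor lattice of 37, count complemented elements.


An element a is complemented if some b has a meet b = bottom, a join b = top.
a is complemented iff gcd(a, n/a)=1, i.e. a is a unitary divisor of 37.
Complemented elements: 1, 37
Count: 2


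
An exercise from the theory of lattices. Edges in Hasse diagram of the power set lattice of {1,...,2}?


A cover relation a -< b holds when a < b with no c strictly between.
Cover relations:
  {} -< {1}
  {} -< {2}
  {1} -< {1,2}
  {2} -< {1,2}
Total: 4


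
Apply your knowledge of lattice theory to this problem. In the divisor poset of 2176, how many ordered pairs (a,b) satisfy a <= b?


The order relation is {(a,b) : a <= b}, reflexive so it includes (a,a).
Examples: (1,1), (1,1088), (1,128), (1,136), (1,16), ...
Total ordered pairs: 108


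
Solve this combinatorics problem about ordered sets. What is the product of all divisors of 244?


Divisors of 244: [1, 2, 4, 61, 122, 244]
Product = n^(d(n)/2) = 244^(6/2)
Product = 14526784


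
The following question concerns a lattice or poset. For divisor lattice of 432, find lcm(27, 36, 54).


In a divisor lattice, join = lcm (least common multiple).
Compute lcm iteratively: start with first element, then lcm(current, next).
Elements: [27, 36, 54]
lcm(27,36) = 108
lcm(108,54) = 108
Final lcm = 108


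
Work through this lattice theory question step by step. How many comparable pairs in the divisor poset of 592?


A comparable pair {a,b} has a < b or b < a in the order.
Count unordered pairs where one element is strictly below the other.
Examples: {1,2}, {1,4}, {1,8}, {1,16}, ...
Total comparable pairs: 35


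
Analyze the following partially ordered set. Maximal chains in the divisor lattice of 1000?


A maximal chain goes from the minimum element to a maximal element via cover relations.
Counting all min-to-max paths in the cover graph.
Total maximal chains: 20


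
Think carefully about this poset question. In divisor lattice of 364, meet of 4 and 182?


In a divisor lattice, meet = gcd (greatest common divisor).
By Euclidean algorithm or factoring: gcd(4,182) = 2


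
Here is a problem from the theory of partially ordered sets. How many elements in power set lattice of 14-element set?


Power set = 2^n.
2^14 = 16384


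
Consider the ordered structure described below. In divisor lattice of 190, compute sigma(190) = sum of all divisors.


sigma(n) = sum of divisors.
Divisors of 190: [1, 2, 5, 10, 19, 38, 95, 190]
Sum = 360


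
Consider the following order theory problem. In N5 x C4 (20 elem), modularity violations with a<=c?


Modular law: if a <= c then a v (b ^ c) = (a v b) ^ c.
Check all triples (a,b,c) with a <= c among 20 elements.
  e.g. a=(a,0), b=(c,0), c=(b,0): lhs=(a,0) != rhs=(b,0)
  e.g. a=(a,0), b=(c,1), c=(b,0): lhs=(a,0) != rhs=(b,0)
Total violating triples: 40


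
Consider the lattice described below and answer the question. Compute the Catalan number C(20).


C(n) = C(2n, n) / (n+1).
C(40, 20) = 137846528820
C(20) = 137846528820 / 21 = 6564120420


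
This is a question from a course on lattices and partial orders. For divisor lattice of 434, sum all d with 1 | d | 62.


Interval [1,62] in divisors of 434: [1, 2, 31, 62]
Sum = 96


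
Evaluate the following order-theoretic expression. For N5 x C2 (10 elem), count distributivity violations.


Distributive law: a ^ (b v c) = (a ^ b) v (a ^ c).
Check all 10^3 = 1000 ordered triples (a,b,c).
  e.g. a=(b,0), b=(a,0), c=(c,0): lhs=(b,0) != rhs=(a,0)
  e.g. a=(b,0), b=(a,0), c=(c,1): lhs=(b,0) != rhs=(a,0)
Total violating triples: 16


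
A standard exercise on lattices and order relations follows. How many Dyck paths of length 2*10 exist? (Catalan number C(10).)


C(n) = C(2n, n) / (n+1).
C(20, 10) = 184756
C(10) = 184756 / 11 = 16796


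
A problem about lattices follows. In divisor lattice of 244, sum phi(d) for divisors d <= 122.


Divisors of 244 up to 122: [1, 2, 4, 61, 122]
phi values: [1, 1, 2, 60, 60]
Sum = 124


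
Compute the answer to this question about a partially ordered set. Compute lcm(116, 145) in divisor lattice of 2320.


In a divisor lattice, join = lcm (least common multiple).
gcd(116,145) = 29
lcm(116,145) = 116*145/gcd = 16820/29 = 580


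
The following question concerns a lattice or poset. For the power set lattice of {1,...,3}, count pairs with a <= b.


The order relation is {(a,b) : a <= b}, reflexive so it includes (a,a).
Examples: ({},{}), ({},{1,2}), ({},{1,2,3}), ({},{1,3}), ({},{1}), ...
Total ordered pairs: 27


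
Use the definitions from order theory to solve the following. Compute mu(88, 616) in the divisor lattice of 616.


In a divisor lattice, mu(a,b) = mu(b/a) where mu is the classical Mobius function.
b/a = 616/88 = 7
Prime factorization of 7: primes [7]
7 is squarefree with 1 prime factor(s), so mu(7) = (-1)^1 = -1


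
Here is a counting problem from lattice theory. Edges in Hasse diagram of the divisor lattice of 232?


A cover relation a -< b holds when a < b with no c strictly between.
Cover relations:
  1 -< 2
  1 -< 29
  2 -< 4
  2 -< 58
  4 -< 8
  4 -< 116
  8 -< 232
  29 -< 58
  ...2 more
Total: 10


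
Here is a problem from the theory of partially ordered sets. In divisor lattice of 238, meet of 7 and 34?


In a divisor lattice, meet = gcd (greatest common divisor).
By Euclidean algorithm or factoring: gcd(7,34) = 1


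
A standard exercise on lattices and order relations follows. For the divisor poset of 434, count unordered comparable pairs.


A comparable pair {a,b} has a < b or b < a in the order.
Count unordered pairs where one element is strictly below the other.
Examples: {1,2}, {1,7}, {1,14}, {1,31}, ...
Total comparable pairs: 19


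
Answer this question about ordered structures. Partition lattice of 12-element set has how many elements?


B(n) = number of set partitions of an n-element set.
B(n) satisfies the recurrence: B(n+1) = sum_k C(n,k)*B(k).
B(12) = 4213597


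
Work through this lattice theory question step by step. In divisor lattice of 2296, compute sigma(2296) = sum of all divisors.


sigma(n) = sum of divisors.
Divisors of 2296: [1, 2, 4, 7, 8, 14, 28, 41, 56, 82, 164, 287, 328, 574, 1148, 2296]
Sum = 5040


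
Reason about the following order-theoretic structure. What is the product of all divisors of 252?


Divisors of 252: [1, 2, 3, 4, 6, 7, 9, 12, 14, 18, 21, 28, 36, 42, 63, 84, 126, 252]
Product = n^(d(n)/2) = 252^(18/2)
Product = 4098310578334288576512


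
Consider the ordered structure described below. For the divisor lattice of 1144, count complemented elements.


An element a is complemented if some b has a meet b = bottom, a join b = top.
a is complemented iff gcd(a, n/a)=1, i.e. a is a unitary divisor of 1144.
Complemented elements: 1, 8, 11, 13, 88, 104, ... (2 more)
Count: 8


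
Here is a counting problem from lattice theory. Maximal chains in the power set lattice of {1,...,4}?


A maximal chain goes from the minimum element to a maximal element via cover relations.
Counting all min-to-max paths in the cover graph.
Total maximal chains: 24


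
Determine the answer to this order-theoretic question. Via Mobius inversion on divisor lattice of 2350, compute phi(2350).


phi(n) = n * prod_{p|n} (1 - 1/p).
Prime divisors of 2350: [2, 5, 47]
phi(2350) = 2350 * (1 - 1/2) * (1 - 1/5) * (1 - 1/47)
phi(2350) = 920


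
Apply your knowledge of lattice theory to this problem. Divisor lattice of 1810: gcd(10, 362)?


Meet=gcd.
gcd(10,362)=2


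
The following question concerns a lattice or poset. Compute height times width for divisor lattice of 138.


Height = length of longest chain minus 1; width = size of largest antichain.
A maximum chain: 1 | 23 | 69 | 138  (height 3).
A maximum antichain: {2, 3, 23}  (width 3).
Product = 3 * 3 = 9


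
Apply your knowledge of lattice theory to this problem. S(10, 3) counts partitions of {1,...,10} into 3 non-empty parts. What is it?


S(n,k) = k*S(n-1,k) + S(n-1,k-1).
S(9,3) = 3025, S(9,2) = 255
S(10,3) = 3*3025 + 255 = 9075 + 255
S(10,3) = 9330


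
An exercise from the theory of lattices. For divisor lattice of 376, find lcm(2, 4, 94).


In a divisor lattice, join = lcm (least common multiple).
Compute lcm iteratively: start with first element, then lcm(current, next).
Elements: [2, 4, 94]
lcm(2,4) = 4
lcm(4,94) = 188
Final lcm = 188


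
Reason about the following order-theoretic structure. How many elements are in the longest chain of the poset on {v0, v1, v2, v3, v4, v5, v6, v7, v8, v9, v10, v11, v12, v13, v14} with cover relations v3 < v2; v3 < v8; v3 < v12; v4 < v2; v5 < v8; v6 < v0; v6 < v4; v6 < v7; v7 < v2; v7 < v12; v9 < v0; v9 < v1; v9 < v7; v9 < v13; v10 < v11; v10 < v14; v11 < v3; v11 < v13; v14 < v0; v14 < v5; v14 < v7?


A chain is a totally ordered subset; we count the number of elements in a maximum chain.
Compute, for each element x, the size of the longest chain ending at x:
  v6: 1
  v9: 1
  v10: 1
  v1: 2
  v4: 2
  v11: 2
  ...
A maximum chain: v10 < v11 < v3 < v2
Number of elements in the longest chain: 4


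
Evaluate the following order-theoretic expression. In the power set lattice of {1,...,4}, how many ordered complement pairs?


Complement pair (a,b): a meet b = bottom, a join b = top.
Here: A intersect B = {} and A union B = {1,...,4}.
Pairs found: ({},{1,2,3,4}), ({1},{2,3,4}), ({2},{1,3,4}), ({3},{1,2,4}), ... (12 more)
Total ordered pairs: 16


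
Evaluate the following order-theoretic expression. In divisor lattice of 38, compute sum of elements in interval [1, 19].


Interval [1,19] in divisors of 38: [1, 19]
Sum = 20


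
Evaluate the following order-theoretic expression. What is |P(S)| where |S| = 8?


Power set = 2^n.
2^8 = 256


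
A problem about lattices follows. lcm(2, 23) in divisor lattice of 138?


Join=lcm.
gcd(2,23)=1
lcm=46


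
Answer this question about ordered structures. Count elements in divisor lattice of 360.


Divisors of 360: [1, 2, 3, 4, 5, 6, 8, 9, 10, 12, 15, 18, 20, 24, 30, 36, 40, 45, 60, 72, 90, 120, 180, 360]
Count: 24


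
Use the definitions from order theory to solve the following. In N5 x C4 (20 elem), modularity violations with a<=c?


Modular law: if a <= c then a v (b ^ c) = (a v b) ^ c.
Check all triples (a,b,c) with a <= c among 20 elements.
  e.g. a=(a,0), b=(c,0), c=(b,0): lhs=(a,0) != rhs=(b,0)
  e.g. a=(a,0), b=(c,1), c=(b,0): lhs=(a,0) != rhs=(b,0)
Total violating triples: 40


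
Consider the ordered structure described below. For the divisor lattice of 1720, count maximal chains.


A maximal chain goes from the minimum element to a maximal element via cover relations.
Counting all min-to-max paths in the cover graph.
Total maximal chains: 20


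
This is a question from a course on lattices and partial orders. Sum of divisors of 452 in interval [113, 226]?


Interval [113,226] in divisors of 452: [113, 226]
Sum = 339


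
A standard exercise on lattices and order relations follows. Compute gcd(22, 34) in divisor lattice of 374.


In a divisor lattice, meet = gcd (greatest common divisor).
By Euclidean algorithm or factoring: gcd(22,34) = 2


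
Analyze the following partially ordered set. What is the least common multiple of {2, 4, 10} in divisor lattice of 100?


In a divisor lattice, join = lcm (least common multiple).
Compute lcm iteratively: start with first element, then lcm(current, next).
Elements: [2, 4, 10]
lcm(2,4) = 4
lcm(4,10) = 20
Final lcm = 20


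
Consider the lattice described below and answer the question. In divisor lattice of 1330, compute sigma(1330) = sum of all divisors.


sigma(n) = sum of divisors.
Divisors of 1330: [1, 2, 5, 7, 10, 14, 19, 35, 38, 70, 95, 133, 190, 266, 665, 1330]
Sum = 2880


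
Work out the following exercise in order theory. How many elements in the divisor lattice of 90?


Divisors of 90: [1, 2, 3, 5, 6, 9, 10, 15, 18, 30, 45, 90]
Count: 12


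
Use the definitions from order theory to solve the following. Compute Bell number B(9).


B(n) = number of set partitions of an n-element set.
B(n) satisfies the recurrence: B(n+1) = sum_k C(n,k)*B(k).
B(9) = 21147


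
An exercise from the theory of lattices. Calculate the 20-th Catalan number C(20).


C(n) = C(2n, n) / (n+1).
C(40, 20) = 137846528820
C(20) = 137846528820 / 21 = 6564120420


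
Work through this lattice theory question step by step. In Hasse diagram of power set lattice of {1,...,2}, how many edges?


A cover relation a -< b holds when a < b with no c strictly between.
Cover relations:
  {} -< {1}
  {} -< {2}
  {1} -< {1,2}
  {2} -< {1,2}
Total: 4


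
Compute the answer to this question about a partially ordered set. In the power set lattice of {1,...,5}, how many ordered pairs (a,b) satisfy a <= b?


The order relation is {(a,b) : a <= b}, reflexive so it includes (a,a).
Examples: ({},{}), ({},{1,2}), ({},{1,2,3}), ({},{1,2,3,4}), ({},{1,2,3,4,5}), ...
Total ordered pairs: 243


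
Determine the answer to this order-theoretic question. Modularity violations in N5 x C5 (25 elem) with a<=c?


Modular law: if a <= c then a v (b ^ c) = (a v b) ^ c.
Check all triples (a,b,c) with a <= c among 25 elements.
  e.g. a=(a,0), b=(c,0), c=(b,0): lhs=(a,0) != rhs=(b,0)
  e.g. a=(a,0), b=(c,1), c=(b,0): lhs=(a,0) != rhs=(b,0)
Total violating triples: 75


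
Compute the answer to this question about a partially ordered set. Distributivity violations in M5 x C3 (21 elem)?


Distributive law: a ^ (b v c) = (a ^ b) v (a ^ c).
Check all 21^3 = 9261 ordered triples (a,b,c).
  e.g. a=(a1,0), b=(a2,0), c=(a3,0): lhs=(a1,0) != rhs=(0,0)
  e.g. a=(a1,0), b=(a2,0), c=(a3,1): lhs=(a1,0) != rhs=(0,0)
Total violating triples: 1620


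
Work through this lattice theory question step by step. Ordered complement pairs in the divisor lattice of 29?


Complement pair (a,b): a meet b = bottom, a join b = top.
Here: gcd(a,b)=1 and lcm(a,b)=29, i.e. a*b=29 with a,b coprime.
Pairs found: (1,29), (29,1)
Total ordered pairs: 2


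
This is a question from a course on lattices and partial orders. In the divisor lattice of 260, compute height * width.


Height = length of longest chain minus 1; width = size of largest antichain.
A maximum chain: 1 | 13 | 65 | 130 | 260  (height 4).
A maximum antichain: {4, 10, 26, 65}  (width 4).
Product = 4 * 4 = 16


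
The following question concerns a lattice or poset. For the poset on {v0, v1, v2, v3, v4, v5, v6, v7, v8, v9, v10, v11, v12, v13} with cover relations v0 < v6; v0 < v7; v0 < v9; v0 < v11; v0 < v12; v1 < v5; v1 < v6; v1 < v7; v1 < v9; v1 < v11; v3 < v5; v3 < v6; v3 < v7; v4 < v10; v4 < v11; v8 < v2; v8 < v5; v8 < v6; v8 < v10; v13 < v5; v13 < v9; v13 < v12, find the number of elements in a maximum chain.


A chain is a totally ordered subset; we count the number of elements in a maximum chain.
Compute, for each element x, the size of the longest chain ending at x:
  v0: 1
  v1: 1
  v3: 1
  v4: 1
  v8: 1
  v13: 1
  ...
A maximum chain: v8 < v2
Number of elements in the longest chain: 2


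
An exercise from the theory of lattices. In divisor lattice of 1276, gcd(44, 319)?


Meet=gcd.
gcd(44,319)=11


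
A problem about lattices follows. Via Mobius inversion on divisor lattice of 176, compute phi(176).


phi(n) = n * prod_{p|n} (1 - 1/p).
Prime divisors of 176: [2, 11]
phi(176) = 176 * (1 - 1/2) * (1 - 1/11)
phi(176) = 80


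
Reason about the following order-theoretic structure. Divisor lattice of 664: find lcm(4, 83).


In a divisor lattice, join = lcm (least common multiple).
gcd(4,83) = 1
lcm(4,83) = 4*83/gcd = 332/1 = 332


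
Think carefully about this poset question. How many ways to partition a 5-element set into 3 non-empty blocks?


S(n,k) = k*S(n-1,k) + S(n-1,k-1).
S(4,3) = 6, S(4,2) = 7
S(5,3) = 3*6 + 7 = 18 + 7
S(5,3) = 25


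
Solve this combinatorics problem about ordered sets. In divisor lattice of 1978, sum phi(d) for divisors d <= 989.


Divisors of 1978 up to 989: [1, 2, 23, 43, 46, 86, 989]
phi values: [1, 1, 22, 42, 22, 42, 924]
Sum = 1054


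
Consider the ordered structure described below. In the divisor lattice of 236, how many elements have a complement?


An element a is complemented if some b has a meet b = bottom, a join b = top.
a is complemented iff gcd(a, n/a)=1, i.e. a is a unitary divisor of 236.
Complemented elements: 1, 4, 59, 236
Count: 4


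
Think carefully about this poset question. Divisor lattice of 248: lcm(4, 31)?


Join=lcm.
gcd(4,31)=1
lcm=124


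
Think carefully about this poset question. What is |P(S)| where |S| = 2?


Power set = 2^n.
2^2 = 4


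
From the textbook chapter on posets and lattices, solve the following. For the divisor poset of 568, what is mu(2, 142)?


In a divisor lattice, mu(a,b) = mu(b/a) where mu is the classical Mobius function.
b/a = 142/2 = 71
Prime factorization of 71: primes [71]
71 is squarefree with 1 prime factor(s), so mu(71) = (-1)^1 = -1


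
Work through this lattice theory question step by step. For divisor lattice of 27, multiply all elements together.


Divisors of 27: [1, 3, 9, 27]
Product = n^(d(n)/2) = 27^(4/2)
Product = 729


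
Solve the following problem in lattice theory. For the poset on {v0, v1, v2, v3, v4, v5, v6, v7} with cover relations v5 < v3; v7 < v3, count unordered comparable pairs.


A comparable pair {a,b} has a < b or b < a in the order.
Count unordered pairs where one element is strictly below the other.
Examples: {v3,v5}, {v3,v7}
Total comparable pairs: 2


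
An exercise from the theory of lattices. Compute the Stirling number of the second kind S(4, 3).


S(n,k) = k*S(n-1,k) + S(n-1,k-1).
S(3,3) = 1, S(3,2) = 3
S(4,3) = 3*1 + 3 = 3 + 3
S(4,3) = 6


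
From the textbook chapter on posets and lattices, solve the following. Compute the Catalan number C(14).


C(n) = C(2n, n) / (n+1).
C(28, 14) = 40116600
C(14) = 40116600 / 15 = 2674440


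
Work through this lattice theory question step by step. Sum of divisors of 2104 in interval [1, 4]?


Interval [1,4] in divisors of 2104: [1, 2, 4]
Sum = 7


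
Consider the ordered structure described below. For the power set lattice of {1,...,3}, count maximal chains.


A maximal chain goes from the minimum element to a maximal element via cover relations.
Counting all min-to-max paths in the cover graph.
Total maximal chains: 6


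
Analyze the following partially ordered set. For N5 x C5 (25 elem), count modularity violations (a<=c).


Modular law: if a <= c then a v (b ^ c) = (a v b) ^ c.
Check all triples (a,b,c) with a <= c among 25 elements.
  e.g. a=(a,0), b=(c,0), c=(b,0): lhs=(a,0) != rhs=(b,0)
  e.g. a=(a,0), b=(c,1), c=(b,0): lhs=(a,0) != rhs=(b,0)
Total violating triples: 75


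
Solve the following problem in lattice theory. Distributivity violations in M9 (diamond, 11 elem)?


Distributive law: a ^ (b v c) = (a ^ b) v (a ^ c).
Check all 11^3 = 1331 ordered triples (a,b,c).
  e.g. a=a1, b=a2, c=a3: lhs=a1 != rhs=0
  e.g. a=a1, b=a2, c=a4: lhs=a1 != rhs=0
Total violating triples: 504
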